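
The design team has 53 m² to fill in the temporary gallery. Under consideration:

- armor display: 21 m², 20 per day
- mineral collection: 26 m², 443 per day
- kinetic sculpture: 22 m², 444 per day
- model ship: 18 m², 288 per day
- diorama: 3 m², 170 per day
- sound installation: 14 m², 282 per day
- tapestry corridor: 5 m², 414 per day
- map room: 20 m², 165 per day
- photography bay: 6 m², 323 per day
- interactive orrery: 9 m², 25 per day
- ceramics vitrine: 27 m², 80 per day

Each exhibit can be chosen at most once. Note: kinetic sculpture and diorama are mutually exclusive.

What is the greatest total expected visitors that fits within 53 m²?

Model ship + diorama + sound installation + tapestry corridor + photography bay uses 46 of the 53 m² and totals 1477.

1477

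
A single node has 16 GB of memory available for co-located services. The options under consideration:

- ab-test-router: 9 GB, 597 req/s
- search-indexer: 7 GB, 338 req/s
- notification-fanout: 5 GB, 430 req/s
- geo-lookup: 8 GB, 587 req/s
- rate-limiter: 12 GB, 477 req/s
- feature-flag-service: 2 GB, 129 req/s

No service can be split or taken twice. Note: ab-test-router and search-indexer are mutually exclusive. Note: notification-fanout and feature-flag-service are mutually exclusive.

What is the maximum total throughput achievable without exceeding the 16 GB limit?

Ab-test-router + notification-fanout uses 14 of the 16 GB and totals 1027.

1027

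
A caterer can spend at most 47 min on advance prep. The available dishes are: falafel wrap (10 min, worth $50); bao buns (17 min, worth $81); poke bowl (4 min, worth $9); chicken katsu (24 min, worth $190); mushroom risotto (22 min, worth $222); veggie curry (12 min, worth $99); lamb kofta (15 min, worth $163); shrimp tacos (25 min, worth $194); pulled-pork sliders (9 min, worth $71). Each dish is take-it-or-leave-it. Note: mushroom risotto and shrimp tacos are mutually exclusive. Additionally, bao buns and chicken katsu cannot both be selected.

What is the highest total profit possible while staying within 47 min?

456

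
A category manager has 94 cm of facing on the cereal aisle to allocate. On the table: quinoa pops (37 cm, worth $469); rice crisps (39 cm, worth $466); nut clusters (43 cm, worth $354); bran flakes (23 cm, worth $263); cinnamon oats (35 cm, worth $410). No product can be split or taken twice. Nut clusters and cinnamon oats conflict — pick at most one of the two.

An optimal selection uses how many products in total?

2

Best achievable weekly sales is 935.
quinoa pops + rice crisps hits 935 at 76 cm.
All optima have 2 products.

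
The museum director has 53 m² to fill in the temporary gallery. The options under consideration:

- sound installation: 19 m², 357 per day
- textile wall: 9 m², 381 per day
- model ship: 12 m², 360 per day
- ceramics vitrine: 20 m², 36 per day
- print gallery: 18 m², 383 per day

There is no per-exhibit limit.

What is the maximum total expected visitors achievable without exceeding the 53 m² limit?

1905

Density check — textile wall 42.33, model ship 30.00, print gallery 21.28, sound installation 18.79 are the best per m².
Best packing: 5×textile wall — 45 m², 1905 total.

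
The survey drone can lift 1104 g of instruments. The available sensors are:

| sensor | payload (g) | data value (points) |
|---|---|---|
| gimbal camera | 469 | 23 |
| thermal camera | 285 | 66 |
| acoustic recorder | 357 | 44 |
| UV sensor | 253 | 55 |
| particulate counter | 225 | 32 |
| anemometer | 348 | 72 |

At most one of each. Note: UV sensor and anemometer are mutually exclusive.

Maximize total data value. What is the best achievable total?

Best packing: thermal camera + acoustic recorder + anemometer — 990 g, 182 total.
No other feasible combination exceeds 182.

182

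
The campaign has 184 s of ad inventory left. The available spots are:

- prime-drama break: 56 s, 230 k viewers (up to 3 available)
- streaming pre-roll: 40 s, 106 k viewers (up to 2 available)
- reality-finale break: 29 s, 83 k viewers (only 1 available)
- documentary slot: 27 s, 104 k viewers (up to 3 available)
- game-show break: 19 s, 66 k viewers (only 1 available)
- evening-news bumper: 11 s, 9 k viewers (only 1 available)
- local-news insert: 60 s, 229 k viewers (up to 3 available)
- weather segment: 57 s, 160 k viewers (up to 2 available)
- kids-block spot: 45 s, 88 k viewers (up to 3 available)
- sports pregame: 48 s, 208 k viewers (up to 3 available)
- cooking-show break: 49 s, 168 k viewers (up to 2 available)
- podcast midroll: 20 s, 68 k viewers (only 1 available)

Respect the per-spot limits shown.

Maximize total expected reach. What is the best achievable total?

758

By expected reach per s: sports pregame 4.33, prime-drama break 4.11, documentary slot 3.85, local-news insert 3.82 lead.
Taking the top-ratio spots first gives documentary slot + evening-news bumper + 3×sports pregame for 737 (182 s).
The 38 s tied up in documentary slot and evening-news bumper is better spent on game-show break + podcast midroll — total rises to 758 (183 s).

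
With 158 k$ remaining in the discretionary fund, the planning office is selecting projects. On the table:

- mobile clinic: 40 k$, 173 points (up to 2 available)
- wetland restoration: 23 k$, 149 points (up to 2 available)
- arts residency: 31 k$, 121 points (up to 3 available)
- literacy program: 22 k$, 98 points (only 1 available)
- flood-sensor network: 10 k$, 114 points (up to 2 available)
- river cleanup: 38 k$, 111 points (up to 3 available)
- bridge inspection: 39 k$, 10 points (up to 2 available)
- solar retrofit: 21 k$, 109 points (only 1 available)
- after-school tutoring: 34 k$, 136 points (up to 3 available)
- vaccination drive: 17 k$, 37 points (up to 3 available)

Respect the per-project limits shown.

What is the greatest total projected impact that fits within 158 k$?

Density check — flood-sensor network 11.40, wetland restoration 6.48, solar retrofit 5.19, literacy program 4.45 are the best per k$.
Taking the top-ratio projects first gives mobile clinic + 2×wetland restoration + literacy program + 2×flood-sensor network + solar retrofit for 906 (149 k$).
The 22 k$ tied up in literacy program is better spent on arts residency — total rises to 929 (158 k$).
Every other selection either busts 158 k$ or exceeds an availability limit or fails to beat 929.

929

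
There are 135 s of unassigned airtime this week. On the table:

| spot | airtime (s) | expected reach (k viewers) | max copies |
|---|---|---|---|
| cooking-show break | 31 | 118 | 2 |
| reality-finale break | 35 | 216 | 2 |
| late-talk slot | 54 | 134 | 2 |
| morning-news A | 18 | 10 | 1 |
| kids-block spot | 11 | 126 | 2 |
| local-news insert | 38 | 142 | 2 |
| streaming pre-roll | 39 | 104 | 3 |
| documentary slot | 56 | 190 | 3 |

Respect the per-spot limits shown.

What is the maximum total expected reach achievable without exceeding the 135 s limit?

826

By expected reach per s: kids-block spot 11.45, reality-finale break 6.17, cooking-show break 3.81, local-news insert 3.74 lead.
A density-first pass picks cooking-show break + 2×reality-finale break + 2×kids-block spot — 802 at 123 s.
The 31 s tied up in cooking-show break is better spent on local-news insert — total rises to 826 (130 s).
Nothing else within 135 s beats 826.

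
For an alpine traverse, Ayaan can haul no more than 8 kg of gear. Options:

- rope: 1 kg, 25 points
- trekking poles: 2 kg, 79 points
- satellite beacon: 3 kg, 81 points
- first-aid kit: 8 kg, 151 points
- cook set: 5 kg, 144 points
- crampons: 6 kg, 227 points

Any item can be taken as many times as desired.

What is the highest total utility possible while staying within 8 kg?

Ranking by ratio (utility/kg): trekking poles 39.50, crampons 37.83, cook set 28.80, satellite beacon 27.00.
4×trekking poles uses 8 of the 8 kg and totals 316.

316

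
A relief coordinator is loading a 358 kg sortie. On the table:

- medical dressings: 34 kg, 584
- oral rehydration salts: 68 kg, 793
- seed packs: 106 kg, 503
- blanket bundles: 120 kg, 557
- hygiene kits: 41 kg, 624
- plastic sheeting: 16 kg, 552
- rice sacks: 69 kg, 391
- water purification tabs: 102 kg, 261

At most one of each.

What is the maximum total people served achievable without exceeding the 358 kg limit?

The ratio heuristic lands on medical dressings + oral rehydration salts + seed packs + hygiene kits + plastic sheeting + rice sacks (3447) but leaves 24 kg idle.
The 106 kg tied up in seed packs is better spent on blanket bundles — total rises to 3501 (348 kg).

3501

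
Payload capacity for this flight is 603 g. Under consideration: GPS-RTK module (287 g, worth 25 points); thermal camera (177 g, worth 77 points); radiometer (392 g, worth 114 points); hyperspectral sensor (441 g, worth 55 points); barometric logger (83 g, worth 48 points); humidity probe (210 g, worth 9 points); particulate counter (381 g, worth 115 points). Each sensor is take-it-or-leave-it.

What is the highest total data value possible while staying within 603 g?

Ranking by ratio (data value/g): barometric logger 0.58, thermal camera 0.44, particulate counter 0.30, radiometer 0.29.
Greedy by ratio would take GPS-RTK module + thermal camera + barometric logger: 547 g used, total 150.
Dropping GPS-RTK module and barometric logger frees 370 g; slotting in particulate counter (381 g) lifts the total to 192 at 558 g.
The closest alternative, thermal camera + radiometer, reaches only 191.

192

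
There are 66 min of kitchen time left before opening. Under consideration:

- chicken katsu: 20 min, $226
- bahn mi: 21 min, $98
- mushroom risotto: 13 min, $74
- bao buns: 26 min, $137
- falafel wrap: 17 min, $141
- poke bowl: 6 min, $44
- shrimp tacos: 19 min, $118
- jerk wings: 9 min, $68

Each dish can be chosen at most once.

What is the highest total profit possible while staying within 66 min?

Taking chicken katsu + mushroom risotto + falafel wrap + poke bowl + jerk wings: 65 min used, 553 in profit.
The spare 1 min is too small for any remaining dish, and no exchange beats 553.

553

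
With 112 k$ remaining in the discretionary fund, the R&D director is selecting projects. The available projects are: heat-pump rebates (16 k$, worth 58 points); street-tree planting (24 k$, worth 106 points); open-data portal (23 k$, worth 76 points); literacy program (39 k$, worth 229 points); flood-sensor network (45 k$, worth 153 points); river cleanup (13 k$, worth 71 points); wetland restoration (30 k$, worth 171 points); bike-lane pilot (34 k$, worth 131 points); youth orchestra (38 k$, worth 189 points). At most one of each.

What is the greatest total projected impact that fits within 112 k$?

589

The ratio heuristic lands on street-tree planting + literacy program + river cleanup + wetland restoration (577) but leaves 6 k$ idle.
Replace street-tree planting and river cleanup with youth orchestra: the trade gains 12 net, giving 589 at 107 k$.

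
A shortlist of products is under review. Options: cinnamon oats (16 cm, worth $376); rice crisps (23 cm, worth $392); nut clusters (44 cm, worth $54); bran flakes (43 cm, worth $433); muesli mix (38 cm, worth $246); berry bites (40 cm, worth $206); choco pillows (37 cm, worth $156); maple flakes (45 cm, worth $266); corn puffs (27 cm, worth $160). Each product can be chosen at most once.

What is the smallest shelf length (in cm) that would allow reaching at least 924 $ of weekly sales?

Need the lightest bundle worth ≥ 924.
Taking cinnamon oats + rice crisps + corn puffs gives 928 (≥ 924) for 66 cm.
Below 66 cm the best achievable stays under 924.

66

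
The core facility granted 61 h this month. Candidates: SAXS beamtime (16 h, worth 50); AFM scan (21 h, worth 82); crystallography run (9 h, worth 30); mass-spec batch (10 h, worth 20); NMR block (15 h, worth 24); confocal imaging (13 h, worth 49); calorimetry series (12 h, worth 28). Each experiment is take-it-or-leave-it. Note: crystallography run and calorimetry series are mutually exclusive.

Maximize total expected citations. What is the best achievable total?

211

Ranking by ratio (expected citations/h): AFM scan 3.90, confocal imaging 3.77, crystallography run 3.33, SAXS beamtime 3.12.
SAXS beamtime + AFM scan + crystallography run + confocal imaging uses 59 of the 61 h and totals 211.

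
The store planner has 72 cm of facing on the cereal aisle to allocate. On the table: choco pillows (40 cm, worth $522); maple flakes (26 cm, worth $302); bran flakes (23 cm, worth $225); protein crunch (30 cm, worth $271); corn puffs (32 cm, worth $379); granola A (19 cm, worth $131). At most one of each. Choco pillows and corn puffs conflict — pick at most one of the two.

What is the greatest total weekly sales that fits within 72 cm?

824

Best packing: choco pillows + maple flakes — 66 cm, 824 total.
Every other selection either busts 72 cm or breaks a pairing rule or fails to beat 824.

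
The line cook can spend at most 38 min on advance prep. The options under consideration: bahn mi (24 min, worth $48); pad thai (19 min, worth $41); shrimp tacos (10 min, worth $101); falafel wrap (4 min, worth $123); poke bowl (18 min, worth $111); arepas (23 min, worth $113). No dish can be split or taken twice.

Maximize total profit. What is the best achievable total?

Density check — falafel wrap 30.75, shrimp tacos 10.10, poke bowl 6.17 are the best per min.
Filling by ratio: shrimp tacos + falafel wrap + poke bowl for 335, with 6 min left unused.
Replace poke bowl with arepas: the trade gains 2 net, giving 337 at 37 min.

337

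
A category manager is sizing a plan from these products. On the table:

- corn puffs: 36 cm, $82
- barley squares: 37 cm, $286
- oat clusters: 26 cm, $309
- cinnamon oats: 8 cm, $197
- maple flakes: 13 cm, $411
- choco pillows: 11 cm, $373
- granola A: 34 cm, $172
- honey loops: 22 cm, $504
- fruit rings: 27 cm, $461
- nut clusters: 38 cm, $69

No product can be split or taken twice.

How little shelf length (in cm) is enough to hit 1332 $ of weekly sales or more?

Look for the lowest-shelf combination reaching 1332.
Taking cinnamon oats + maple flakes + choco pillows + honey loops gives 1485 (≥ 1332) for 54 cm.
Below 54 cm the best achievable stays under 1332.

54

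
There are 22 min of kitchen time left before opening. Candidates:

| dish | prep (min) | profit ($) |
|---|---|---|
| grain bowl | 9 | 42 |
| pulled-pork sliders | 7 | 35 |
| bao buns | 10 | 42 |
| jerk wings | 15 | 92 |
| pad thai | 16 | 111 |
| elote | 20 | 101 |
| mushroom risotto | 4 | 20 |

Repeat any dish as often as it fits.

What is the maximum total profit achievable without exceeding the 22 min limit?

131

By profit per min: pad thai 6.94, jerk wings 6.13, elote 5.05, pulled-pork sliders 5.00 lead.
Pad thai + mushroom risotto uses 20 of the 22 min and totals 131.
The spare 2 min is too small for any remaining dish, and no exchange beats 131.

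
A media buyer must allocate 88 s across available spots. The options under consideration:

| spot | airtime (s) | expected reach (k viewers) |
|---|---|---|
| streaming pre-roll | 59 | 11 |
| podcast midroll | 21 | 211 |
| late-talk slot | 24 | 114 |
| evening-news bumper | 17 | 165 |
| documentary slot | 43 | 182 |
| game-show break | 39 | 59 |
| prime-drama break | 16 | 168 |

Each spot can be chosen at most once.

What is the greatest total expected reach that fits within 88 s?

Taking podcast midroll + late-talk slot + evening-news bumper + prime-drama break: 78 s used, 658 in expected reach.
Nothing else within 88 s beats 658.

658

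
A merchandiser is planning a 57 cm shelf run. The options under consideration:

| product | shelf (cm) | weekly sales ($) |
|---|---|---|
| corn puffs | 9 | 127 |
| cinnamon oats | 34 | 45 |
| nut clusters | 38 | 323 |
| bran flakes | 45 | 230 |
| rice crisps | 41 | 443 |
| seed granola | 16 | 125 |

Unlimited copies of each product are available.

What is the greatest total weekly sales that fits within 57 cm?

762

Density check — corn puffs 14.11, rice crisps 10.80, nut clusters 8.50 are the best per cm.
6×corn puffs uses 54 of the 57 cm and totals 762.
The spare 3 cm is too small for any remaining product, and no exchange beats 762.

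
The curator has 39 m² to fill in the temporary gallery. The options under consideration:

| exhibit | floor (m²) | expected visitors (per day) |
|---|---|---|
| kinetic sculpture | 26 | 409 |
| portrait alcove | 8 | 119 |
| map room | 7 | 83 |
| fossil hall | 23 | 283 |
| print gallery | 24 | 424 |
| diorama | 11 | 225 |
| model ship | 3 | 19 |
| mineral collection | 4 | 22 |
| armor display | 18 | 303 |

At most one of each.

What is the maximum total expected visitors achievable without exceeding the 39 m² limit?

Filling by ratio: print gallery + diorama + model ship for 668, with 1 m² left unused.
The 3 m² tied up in model ship is better spent on mineral collection — total rises to 671 (39 m²).
No other feasible combination exceeds 671.

671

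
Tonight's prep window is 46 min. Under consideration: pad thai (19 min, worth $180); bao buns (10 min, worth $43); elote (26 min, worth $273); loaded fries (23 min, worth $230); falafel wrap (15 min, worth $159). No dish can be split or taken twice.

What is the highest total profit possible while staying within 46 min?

By profit per min: falafel wrap 10.60, elote 10.50, loaded fries 10.00, pad thai 9.47 lead.
The ratio heuristic lands on elote + falafel wrap (432) but leaves 5 min idle.
Replace falafel wrap with pad thai: the trade gains 21 net, giving 453 at 45 min.
Next best is elote + falafel wrap at 432 (41 min) — short by 21.

453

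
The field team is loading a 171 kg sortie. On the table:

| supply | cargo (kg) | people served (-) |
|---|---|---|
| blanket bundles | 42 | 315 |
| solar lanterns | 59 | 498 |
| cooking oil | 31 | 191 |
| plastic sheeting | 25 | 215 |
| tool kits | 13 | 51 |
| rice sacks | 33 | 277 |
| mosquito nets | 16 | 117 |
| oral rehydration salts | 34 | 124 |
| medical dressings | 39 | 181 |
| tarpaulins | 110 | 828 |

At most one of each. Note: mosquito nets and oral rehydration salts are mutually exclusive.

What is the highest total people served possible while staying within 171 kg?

1326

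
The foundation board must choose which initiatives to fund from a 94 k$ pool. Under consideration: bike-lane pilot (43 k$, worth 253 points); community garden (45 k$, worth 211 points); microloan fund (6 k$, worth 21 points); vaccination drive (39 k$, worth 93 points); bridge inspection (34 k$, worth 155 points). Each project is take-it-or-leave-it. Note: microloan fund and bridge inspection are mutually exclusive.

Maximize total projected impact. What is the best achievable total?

Taking bike-lane pilot + community garden + microloan fund: 94 k$ used, 485 in projected impact.

485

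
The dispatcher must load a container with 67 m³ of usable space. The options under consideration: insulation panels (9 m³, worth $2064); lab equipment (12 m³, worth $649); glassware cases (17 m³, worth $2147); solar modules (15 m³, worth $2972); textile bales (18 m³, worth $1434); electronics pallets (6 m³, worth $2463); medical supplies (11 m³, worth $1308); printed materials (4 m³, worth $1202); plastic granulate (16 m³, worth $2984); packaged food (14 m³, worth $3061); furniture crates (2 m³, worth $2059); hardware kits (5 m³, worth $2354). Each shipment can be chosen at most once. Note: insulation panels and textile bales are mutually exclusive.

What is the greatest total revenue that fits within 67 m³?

17957

Filling by ratio: insulation panels + solar modules + electronics pallets + medical supplies + printed materials + packaged food + furniture crates + hardware kits for 17483, with 1 m³ left unused.
Replace medical supplies and printed materials with plastic granulate: the trade gains 474 net, giving 17957 at 67 m³.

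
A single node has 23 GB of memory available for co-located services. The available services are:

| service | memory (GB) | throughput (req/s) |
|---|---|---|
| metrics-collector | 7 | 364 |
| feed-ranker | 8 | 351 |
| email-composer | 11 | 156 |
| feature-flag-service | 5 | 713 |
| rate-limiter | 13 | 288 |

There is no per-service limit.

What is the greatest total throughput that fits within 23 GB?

2852

The ratio ordering already packs tightly: 4×feature-flag-service, 20 GB, 2852.
That's the maximum — no swap from here does better than 2852.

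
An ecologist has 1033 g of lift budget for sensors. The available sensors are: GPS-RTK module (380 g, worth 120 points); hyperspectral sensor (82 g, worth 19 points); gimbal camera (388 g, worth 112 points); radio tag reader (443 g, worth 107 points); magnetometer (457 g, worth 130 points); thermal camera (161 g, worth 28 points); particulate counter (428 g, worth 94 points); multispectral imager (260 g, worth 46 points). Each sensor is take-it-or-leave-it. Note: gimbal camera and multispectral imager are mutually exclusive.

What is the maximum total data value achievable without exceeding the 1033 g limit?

By data value per g: GPS-RTK module 0.32, gimbal camera 0.29, magnetometer 0.28 lead.
Best packing: GPS-RTK module + hyperspectral sensor + gimbal camera + thermal camera — 1011 g, 279 total.
No other feasible combination exceeds 279.

279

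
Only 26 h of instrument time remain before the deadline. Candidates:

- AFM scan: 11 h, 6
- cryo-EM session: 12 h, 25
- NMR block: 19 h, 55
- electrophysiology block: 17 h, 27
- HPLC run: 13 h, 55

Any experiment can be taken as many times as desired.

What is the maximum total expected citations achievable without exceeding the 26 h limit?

The ratio ordering already packs tightly: 2×HPLC run, 26 h, 110.
Every other selection either busts 26 h or fails to beat 110.

110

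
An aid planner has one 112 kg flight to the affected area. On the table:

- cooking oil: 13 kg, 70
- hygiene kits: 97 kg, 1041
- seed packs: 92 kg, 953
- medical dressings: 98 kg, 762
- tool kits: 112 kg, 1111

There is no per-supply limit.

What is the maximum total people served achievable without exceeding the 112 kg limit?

Ranking by ratio (people served/kg): hygiene kits 10.73, seed packs 10.36, tool kits 9.92.
Cooking oil + hygiene kits uses 110 of the 112 kg and totals 1111.
The spare 2 kg is too small for any remaining supply, and no exchange beats 1111.

1111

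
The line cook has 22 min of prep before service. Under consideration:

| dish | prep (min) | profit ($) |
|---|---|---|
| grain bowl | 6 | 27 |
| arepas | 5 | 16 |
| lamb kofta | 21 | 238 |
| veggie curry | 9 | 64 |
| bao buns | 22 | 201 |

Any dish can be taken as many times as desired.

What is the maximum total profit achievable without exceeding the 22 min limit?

238

By profit per min: lamb kofta 11.33, bao buns 9.14, veggie curry 7.11, grain bowl 4.50 lead.
Best packing: lamb kofta — 21 min, 238 total.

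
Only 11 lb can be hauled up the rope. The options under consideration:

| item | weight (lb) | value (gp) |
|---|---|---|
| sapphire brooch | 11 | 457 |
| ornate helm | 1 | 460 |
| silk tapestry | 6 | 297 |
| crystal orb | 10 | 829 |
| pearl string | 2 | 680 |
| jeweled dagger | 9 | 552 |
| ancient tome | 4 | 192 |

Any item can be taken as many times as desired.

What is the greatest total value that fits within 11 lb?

5060

Best packing: 11×ornate helm — 11 lb, 5060 total.
Nothing else within 11 lb beats 5060.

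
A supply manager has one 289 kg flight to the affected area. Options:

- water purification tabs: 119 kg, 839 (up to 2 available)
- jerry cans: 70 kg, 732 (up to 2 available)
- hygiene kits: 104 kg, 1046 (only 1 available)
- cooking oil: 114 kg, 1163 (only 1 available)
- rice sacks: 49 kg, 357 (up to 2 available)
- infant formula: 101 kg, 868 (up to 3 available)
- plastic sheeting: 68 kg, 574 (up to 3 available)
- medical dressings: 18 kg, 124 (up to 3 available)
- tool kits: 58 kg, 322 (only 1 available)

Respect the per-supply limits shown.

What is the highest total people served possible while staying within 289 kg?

2941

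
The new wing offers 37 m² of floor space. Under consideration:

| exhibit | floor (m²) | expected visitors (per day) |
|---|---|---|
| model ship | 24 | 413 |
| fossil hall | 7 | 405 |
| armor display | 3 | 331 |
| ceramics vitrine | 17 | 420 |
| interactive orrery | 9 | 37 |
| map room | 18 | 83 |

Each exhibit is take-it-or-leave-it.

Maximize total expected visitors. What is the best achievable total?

1193

Best packing: fossil hall + armor display + ceramics vitrine + interactive orrery — 36 m², 1193 total.
The closest alternative, fossil hall + armor display + ceramics vitrine, reaches only 1156.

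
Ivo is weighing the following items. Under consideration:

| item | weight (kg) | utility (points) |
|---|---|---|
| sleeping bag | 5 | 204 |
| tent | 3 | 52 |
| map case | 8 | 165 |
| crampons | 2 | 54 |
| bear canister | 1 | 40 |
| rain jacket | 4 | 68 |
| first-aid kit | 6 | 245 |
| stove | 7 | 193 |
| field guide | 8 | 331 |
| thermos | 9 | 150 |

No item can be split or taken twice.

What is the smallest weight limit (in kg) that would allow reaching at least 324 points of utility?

8

Look for the lowest-weight combination reaching 324.
Taking field guide gives 331 (≥ 324) for 8 kg.
Below 8 kg the best achievable stays under 324.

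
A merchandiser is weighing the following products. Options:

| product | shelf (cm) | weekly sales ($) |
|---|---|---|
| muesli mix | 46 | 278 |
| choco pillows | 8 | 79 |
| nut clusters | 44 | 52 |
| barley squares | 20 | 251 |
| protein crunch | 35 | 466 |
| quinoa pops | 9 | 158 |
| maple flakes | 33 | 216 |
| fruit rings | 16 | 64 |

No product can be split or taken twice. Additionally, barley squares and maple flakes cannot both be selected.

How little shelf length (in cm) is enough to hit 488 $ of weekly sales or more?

Need the lightest bundle worth ≥ 488.
Taking choco pillows + barley squares + quinoa pops gives 488 (≥ 488) for 37 cm.
Below 37 cm the best achievable stays under 488.

37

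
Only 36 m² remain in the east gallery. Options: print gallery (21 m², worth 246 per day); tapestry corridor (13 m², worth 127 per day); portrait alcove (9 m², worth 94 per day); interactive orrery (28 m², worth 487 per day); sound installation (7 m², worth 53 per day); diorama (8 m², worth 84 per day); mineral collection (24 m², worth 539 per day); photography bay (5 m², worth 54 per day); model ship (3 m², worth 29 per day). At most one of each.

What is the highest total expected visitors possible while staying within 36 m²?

662

By expected visitors per m²: mineral collection 22.46, interactive orrery 17.39, print gallery 11.71, photography bay 10.80 lead.
Greedy by ratio would take mineral collection + photography bay + model ship: 32 m² used, total 622.
Replace photography bay with portrait alcove: the trade gains 40 net, giving 662 at 36 m².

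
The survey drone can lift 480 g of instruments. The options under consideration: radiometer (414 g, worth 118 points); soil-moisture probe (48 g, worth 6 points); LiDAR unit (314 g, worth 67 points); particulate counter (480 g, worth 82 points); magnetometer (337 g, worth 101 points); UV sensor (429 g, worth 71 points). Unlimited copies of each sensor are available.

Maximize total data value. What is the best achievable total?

124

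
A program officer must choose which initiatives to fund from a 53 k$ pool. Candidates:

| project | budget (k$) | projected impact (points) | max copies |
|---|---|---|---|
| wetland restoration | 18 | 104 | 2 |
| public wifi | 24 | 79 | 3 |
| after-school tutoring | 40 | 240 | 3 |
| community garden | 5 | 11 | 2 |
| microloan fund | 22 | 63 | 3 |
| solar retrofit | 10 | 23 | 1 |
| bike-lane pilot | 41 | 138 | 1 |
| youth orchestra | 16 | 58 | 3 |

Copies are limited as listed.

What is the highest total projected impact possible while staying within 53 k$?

Greedy by ratio would take after-school tutoring + solar retrofit: 50 k$ used, total 263.
Dropping after-school tutoring and solar retrofit frees 50 k$; slotting in 2×wetland restoration + youth orchestra (52 k$) lifts the total to 266 at 52 k$.
Every other selection either busts 53 k$ or exceeds an availability limit or fails to beat 266.

266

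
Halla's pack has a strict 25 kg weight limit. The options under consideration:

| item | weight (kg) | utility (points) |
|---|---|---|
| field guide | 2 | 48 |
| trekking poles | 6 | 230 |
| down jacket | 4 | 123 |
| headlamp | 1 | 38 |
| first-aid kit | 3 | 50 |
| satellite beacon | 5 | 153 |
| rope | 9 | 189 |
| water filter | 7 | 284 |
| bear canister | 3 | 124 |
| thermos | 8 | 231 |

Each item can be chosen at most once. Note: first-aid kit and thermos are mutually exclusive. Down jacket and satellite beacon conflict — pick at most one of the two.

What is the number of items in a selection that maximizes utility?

Best achievable utility is 907.
One optimal bundle: trekking poles + headlamp + water filter + bear canister + thermos (25 kg).
Every optimal selection uses 5 items.

5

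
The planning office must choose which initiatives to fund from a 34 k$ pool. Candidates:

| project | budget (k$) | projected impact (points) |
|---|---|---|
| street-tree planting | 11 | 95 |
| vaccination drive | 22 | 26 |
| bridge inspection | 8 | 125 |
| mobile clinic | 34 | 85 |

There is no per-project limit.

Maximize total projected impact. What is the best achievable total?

4×bridge inspection uses 32 of the 34 k$ and totals 500.
That's the maximum — no swap from here does better than 500.

500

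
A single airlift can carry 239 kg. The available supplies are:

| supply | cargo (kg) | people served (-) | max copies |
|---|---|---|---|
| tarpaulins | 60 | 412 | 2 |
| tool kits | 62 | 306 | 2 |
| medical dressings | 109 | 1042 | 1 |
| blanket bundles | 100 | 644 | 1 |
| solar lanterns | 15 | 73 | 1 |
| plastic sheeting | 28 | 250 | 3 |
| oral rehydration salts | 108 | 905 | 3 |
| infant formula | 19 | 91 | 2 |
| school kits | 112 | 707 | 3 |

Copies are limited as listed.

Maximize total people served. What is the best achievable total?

2038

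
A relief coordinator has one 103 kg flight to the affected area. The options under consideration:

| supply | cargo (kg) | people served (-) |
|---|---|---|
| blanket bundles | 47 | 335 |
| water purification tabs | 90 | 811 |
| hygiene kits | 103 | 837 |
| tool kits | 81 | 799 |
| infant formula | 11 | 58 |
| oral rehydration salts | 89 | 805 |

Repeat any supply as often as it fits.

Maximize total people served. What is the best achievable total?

Tool kits + 2×infant formula uses 103 of the 103 kg and totals 915.

915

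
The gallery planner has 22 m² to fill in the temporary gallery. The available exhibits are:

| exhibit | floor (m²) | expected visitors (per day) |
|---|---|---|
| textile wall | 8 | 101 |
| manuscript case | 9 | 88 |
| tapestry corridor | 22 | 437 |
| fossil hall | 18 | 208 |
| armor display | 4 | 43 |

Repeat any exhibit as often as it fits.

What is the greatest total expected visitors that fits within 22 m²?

437

Taking tapestry corridor: 22 m² used, 437 in expected visitors.
No other feasible combination exceeds 437.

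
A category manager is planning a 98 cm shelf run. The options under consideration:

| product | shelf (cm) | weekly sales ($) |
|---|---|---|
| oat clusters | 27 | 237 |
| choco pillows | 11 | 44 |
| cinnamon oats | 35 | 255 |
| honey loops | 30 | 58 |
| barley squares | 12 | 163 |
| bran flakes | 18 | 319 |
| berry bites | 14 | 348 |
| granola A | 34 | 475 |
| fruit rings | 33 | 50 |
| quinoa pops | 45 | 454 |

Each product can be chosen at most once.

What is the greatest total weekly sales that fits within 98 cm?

1379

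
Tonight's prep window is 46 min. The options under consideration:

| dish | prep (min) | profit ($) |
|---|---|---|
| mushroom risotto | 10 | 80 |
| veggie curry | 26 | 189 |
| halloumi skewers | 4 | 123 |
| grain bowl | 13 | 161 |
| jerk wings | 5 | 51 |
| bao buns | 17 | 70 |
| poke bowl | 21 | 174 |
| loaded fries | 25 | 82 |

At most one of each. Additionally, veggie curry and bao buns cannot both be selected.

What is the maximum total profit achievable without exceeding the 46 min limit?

509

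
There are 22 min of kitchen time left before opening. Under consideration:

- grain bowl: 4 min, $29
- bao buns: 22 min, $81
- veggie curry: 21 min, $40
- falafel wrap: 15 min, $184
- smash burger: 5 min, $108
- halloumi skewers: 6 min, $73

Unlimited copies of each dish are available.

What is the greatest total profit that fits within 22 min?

The ratio ordering already packs tightly: 4×smash burger, 20 min, 432.
Nothing else within 22 min beats 432.

432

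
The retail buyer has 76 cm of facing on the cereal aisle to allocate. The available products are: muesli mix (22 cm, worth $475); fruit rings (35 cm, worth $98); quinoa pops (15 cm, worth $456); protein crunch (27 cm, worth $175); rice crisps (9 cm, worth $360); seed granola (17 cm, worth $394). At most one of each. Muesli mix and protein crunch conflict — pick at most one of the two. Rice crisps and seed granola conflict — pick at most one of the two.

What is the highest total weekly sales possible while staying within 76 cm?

1325

Taking muesli mix + quinoa pops + seed granola: 54 cm used, 1325 in weekly sales.
Runner-up muesli mix + quinoa pops + rice crisps tops out at 1291.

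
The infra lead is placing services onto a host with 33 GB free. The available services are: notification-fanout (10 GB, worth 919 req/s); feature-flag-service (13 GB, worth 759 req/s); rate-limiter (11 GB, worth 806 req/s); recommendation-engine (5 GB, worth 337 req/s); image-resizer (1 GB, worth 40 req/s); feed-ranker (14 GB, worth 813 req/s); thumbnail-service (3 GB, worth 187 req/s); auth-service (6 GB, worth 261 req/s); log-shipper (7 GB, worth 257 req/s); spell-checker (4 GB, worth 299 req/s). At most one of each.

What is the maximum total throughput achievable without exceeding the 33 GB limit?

2548

Taking notification-fanout + rate-limiter + recommendation-engine + thumbnail-service + spell-checker: 33 GB used, 2548 in throughput.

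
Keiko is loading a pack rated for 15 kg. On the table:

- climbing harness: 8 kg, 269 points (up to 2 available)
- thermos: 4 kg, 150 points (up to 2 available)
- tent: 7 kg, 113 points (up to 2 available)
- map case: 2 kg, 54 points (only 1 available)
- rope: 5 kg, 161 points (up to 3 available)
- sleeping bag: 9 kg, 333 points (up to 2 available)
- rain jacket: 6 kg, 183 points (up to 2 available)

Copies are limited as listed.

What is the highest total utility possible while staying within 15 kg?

537

Ranking by ratio (utility/kg): thermos 37.50, sleeping bag 37.00, climbing harness 33.62.
Greedy by ratio would take 2×thermos + map case + rope: 15 kg used, total 515.
Replace thermos and rope with sleeping bag: the trade gains 22 net, giving 537 at 15 kg.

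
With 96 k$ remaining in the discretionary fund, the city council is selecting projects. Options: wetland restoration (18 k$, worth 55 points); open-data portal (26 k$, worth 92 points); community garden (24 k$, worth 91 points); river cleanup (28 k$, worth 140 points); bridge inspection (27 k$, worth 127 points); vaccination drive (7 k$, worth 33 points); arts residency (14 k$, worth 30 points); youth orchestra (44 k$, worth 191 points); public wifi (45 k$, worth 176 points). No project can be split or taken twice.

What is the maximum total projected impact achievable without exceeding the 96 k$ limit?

Density check — river cleanup 5.00, vaccination drive 4.71, bridge inspection 4.70 are the best per k$.
Greedy by ratio would take community garden + river cleanup + bridge inspection + vaccination drive: 86 k$ used, total 391.
Dropping bridge inspection and vaccination drive frees 34 k$; slotting in youth orchestra (44 k$) lifts the total to 422 at 96 k$.
Every other selection either busts 96 k$ or fails to beat 422.

422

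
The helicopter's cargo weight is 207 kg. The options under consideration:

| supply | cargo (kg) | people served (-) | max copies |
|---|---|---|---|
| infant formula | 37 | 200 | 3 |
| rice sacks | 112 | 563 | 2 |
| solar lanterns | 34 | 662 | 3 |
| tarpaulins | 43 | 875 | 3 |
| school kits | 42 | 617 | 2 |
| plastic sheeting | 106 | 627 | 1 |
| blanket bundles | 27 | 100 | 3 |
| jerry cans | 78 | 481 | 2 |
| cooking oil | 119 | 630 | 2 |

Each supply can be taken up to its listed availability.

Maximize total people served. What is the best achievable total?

3949

By people served per kg: tarpaulins 20.35, solar lanterns 19.47, school kits 14.69, jerry cans 6.17 lead.
Best packing: 2×solar lanterns + 3×tarpaulins — 197 kg, 3949 total.
The spare 10 kg is too small for any remaining supply, and no exchange beats 3949.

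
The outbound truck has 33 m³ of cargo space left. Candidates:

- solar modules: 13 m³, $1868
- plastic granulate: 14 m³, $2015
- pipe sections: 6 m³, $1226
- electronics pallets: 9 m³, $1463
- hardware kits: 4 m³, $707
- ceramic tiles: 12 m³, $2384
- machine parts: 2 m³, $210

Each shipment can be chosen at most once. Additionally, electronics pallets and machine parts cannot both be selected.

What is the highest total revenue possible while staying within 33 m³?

5780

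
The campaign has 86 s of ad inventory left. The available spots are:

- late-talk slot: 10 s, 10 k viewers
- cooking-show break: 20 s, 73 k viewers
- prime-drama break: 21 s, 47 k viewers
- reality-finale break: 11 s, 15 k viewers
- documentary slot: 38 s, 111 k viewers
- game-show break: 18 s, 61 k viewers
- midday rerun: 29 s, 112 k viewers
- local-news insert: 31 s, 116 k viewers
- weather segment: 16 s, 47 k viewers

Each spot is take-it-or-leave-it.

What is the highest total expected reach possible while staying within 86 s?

Best packing: cooking-show break + midday rerun + local-news insert — 80 s, 301 total.

301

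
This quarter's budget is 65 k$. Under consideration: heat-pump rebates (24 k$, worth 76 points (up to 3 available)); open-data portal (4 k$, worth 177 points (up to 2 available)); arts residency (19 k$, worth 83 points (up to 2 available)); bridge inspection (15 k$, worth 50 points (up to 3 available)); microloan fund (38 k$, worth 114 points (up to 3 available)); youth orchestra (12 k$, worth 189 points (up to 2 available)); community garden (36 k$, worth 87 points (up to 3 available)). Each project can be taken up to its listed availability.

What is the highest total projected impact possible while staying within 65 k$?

832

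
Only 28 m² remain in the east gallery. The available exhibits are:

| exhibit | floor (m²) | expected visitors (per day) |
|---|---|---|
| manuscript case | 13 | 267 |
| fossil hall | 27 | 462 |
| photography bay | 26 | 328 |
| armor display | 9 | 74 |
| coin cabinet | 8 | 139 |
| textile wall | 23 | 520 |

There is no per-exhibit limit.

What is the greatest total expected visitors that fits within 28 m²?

534

Greedy by ratio would take textile wall: 23 m² used, total 520.
Replace textile wall with 2×manuscript case: the trade gains 14 net, giving 534 at 26 m².
Every other selection either busts 28 m² or fails to beat 534.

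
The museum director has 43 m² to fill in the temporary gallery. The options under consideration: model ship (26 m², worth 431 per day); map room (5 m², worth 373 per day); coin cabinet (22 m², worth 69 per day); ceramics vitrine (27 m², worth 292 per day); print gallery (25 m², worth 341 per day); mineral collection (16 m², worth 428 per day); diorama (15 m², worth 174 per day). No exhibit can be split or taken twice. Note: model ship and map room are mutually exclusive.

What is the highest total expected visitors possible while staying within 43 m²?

Best packing: map room + mineral collection + diorama — 36 m², 975 total.

975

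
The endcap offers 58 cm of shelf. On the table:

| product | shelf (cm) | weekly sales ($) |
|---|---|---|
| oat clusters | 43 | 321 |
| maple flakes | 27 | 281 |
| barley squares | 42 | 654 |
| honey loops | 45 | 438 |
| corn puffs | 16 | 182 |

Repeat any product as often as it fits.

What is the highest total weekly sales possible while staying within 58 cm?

836

Ranking by ratio (weekly sales/cm): barley squares 15.57, corn puffs 11.38, maple flakes 10.41, honey loops 9.73.
Barley squares + corn puffs uses 58 of the 58 cm and totals 836.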